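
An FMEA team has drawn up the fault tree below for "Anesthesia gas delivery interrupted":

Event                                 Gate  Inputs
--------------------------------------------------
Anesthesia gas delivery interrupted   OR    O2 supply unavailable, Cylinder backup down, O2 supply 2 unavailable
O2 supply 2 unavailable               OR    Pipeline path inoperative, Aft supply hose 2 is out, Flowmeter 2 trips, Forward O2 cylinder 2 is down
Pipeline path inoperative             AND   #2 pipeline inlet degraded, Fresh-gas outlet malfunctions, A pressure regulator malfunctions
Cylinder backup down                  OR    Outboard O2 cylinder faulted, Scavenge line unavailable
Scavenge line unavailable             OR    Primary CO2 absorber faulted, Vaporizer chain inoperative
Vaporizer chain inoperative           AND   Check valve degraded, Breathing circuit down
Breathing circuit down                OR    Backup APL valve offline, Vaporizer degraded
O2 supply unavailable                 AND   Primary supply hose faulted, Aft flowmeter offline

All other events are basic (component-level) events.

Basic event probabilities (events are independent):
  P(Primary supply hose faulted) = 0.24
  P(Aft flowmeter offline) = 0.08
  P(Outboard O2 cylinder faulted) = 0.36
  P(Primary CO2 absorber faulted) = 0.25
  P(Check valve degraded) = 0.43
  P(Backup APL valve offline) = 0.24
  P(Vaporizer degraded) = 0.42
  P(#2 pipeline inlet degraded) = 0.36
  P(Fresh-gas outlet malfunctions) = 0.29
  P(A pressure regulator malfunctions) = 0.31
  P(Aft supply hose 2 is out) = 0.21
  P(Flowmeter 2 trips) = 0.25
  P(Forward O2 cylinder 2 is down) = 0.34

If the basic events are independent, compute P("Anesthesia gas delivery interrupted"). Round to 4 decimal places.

0.8647

P(O2 supply unavailable) [AND] = 0.24 × 0.08 = 0.019200
P(Breathing circuit down) [OR] = 1 − (1−0.24) × (1−0.42) = 0.559200
P(Vaporizer chain inoperative) [AND] = 0.43 × 0.559200 = 0.240456
P(Scavenge line unavailable) [OR] = 1 − (1−0.25) × (1−0.240456) = 0.430342
P(Cylinder backup down) [OR] = 1 − (1−0.36) × (1−0.430342) = 0.635419
P(Pipeline path inoperative) [AND] = 0.36 × 0.29 × 0.31 = 0.032364
P(O2 supply 2 unavailable) [OR] = 1 − (1−0.032364) × (1−0.21) × (1−0.25) × (1−0.34) = 0.621606
P(Anesthesia gas delivery interrupted) [OR] = 1 − (1−0.019200) × (1−0.635419) × (1−0.621606) = 0.864693
Rounded to 4 decimal places: P(Anesthesia gas delivery interrupted) ≈ 0.8647.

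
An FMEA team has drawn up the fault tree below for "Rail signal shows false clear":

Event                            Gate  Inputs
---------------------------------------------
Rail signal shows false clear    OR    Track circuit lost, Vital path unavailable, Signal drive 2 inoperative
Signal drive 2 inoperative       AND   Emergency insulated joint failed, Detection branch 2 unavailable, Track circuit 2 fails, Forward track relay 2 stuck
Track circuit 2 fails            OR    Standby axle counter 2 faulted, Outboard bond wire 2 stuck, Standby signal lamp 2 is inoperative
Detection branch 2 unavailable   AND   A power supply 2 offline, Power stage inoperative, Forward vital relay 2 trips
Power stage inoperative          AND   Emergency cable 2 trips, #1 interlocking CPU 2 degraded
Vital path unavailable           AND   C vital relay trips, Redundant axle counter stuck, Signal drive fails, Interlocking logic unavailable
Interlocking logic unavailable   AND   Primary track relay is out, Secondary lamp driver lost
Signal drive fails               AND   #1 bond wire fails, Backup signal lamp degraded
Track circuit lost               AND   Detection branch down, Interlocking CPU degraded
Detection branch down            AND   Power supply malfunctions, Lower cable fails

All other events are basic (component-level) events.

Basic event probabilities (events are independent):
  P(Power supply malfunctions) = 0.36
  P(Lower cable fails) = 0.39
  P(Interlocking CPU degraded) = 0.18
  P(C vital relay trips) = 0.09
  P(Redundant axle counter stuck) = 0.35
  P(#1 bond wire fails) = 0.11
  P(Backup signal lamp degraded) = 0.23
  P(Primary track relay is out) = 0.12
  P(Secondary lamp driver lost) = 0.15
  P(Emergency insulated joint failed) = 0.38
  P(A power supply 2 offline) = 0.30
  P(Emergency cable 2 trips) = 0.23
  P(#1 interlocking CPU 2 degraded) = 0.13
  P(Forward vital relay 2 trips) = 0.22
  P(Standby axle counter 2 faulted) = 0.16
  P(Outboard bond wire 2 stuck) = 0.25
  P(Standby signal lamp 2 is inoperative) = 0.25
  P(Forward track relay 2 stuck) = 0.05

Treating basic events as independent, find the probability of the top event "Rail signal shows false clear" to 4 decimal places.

P(Detection branch down) [AND] = 0.36 × 0.39 = 0.140400
P(Track circuit lost) [AND] = 0.140400 × 0.18 = 0.025272
P(Signal drive fails) [AND] = 0.11 × 0.23 = 0.025300
P(Interlocking logic unavailable) [AND] = 0.12 × 0.15 = 0.018000
P(Vital path unavailable) [AND] = 0.09 × 0.35 × 0.025300 × 0.018000 = 0.000014
P(Power stage inoperative) [AND] = 0.23 × 0.13 = 0.029900
P(Detection branch 2 unavailable) [AND] = 0.30 × 0.029900 × 0.22 = 0.001973
P(Track circuit 2 fails) [OR] = 1 − (1−0.16) × (1−0.25) × (1−0.25) = 0.527500
P(Signal drive 2 inoperative) [AND] = 0.38 × 0.001973 × 0.527500 × 0.05 = 0.000020
P(Rail signal shows false clear) [OR] = 1 − (1−0.025272) × (1−0.000014) × (1−0.000020) = 0.025305
Rounded to 4 decimal places: P(Rail signal shows false clear) ≈ 0.0253.

0.0253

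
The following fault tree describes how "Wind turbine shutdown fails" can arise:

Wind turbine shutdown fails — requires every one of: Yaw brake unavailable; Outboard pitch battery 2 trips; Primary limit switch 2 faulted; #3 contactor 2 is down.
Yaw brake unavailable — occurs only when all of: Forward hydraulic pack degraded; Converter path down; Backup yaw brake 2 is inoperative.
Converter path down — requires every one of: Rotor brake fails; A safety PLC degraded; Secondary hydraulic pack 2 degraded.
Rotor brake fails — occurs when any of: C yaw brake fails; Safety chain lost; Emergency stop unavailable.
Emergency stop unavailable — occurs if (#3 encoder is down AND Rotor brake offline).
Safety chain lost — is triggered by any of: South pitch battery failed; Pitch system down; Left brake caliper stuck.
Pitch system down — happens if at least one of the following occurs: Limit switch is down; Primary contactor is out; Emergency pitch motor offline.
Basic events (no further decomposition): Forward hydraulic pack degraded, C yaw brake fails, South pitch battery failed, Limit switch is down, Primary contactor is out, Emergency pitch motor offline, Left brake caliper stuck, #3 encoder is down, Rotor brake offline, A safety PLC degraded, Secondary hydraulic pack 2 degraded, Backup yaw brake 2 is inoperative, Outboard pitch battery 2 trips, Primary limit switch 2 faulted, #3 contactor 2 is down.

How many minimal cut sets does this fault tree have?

Pitch system down [OR]: union of children's cut sets → 3 cut set(s).
Safety chain lost [OR]: union of children's cut sets → 5 cut set(s).
Emergency stop unavailable [AND]: one cut set from each child combined → 1 × 1 = 1 cut set(s).
Rotor brake fails [OR]: union of children's cut sets → 7 cut set(s).
Converter path down [AND]: one cut set from each child combined → 7 × 1 × 1 = 7 cut set(s).
Yaw brake unavailable [AND]: one cut set from each child combined → 1 × 7 × 1 = 7 cut set(s).
Wind turbine shutdown fails [AND]: one cut set from each child combined → 7 × 1 × 1 × 1 = 7 cut set(s).
Minimal cut sets: {#3 contactor 2 is down, A safety PLC degraded, Backup yaw brake 2 is inoperative, C yaw brake fails, Forward hydraulic pack degraded, Outboard pitch battery 2 trips, Primary limit switch 2 faulted, Secondary hydraulic pack 2 degraded}; {#3 contactor 2 is down, A safety PLC degraded, Backup yaw brake 2 is inoperative, Forward hydraulic pack degraded, Outboard pitch battery 2 trips, Primary limit switch 2 faulted, Secondary hydraulic pack 2 degraded, South pitch battery failed}; {#3 contactor 2 is down, A safety PLC degraded, Backup yaw brake 2 is inoperative, Forward hydraulic pack degraded, Limit switch is down, Outboard pitch battery 2 trips, Primary limit switch 2 faulted, Secondary hydraulic pack 2 degraded}; {#3 contactor 2 is down, A safety PLC degraded, Backup yaw brake 2 is inoperative, Forward hydraulic pack degraded, Outboard pitch battery 2 trips, Primary contactor is out, Primary limit switch 2 faulted, Secondary hydraulic pack 2 degraded}; {#3 contactor 2 is down, A safety PLC degraded, Backup yaw brake 2 is inoperative, Emergency pitch motor offline, Forward hydraulic pack degraded, Outboard pitch battery 2 trips, Primary limit switch 2 faulted, Secondary hydraulic pack 2 degraded}; {#3 contactor 2 is down, A safety PLC degraded, Backup yaw brake 2 is inoperative, Forward hydraulic pack degraded, Left brake caliper stuck, Outboard pitch battery 2 trips, Primary limit switch 2 faulted, Secondary hydraulic pack 2 degraded}; {#3 contactor 2 is down, #3 encoder is down, A safety PLC degraded, Backup yaw brake 2 is inoperative, Forward hydraulic pack degraded, Outboard pitch battery 2 trips, Primary limit switch 2 faulted, Rotor brake offline, Secondary hydraulic pack 2 degraded}.

7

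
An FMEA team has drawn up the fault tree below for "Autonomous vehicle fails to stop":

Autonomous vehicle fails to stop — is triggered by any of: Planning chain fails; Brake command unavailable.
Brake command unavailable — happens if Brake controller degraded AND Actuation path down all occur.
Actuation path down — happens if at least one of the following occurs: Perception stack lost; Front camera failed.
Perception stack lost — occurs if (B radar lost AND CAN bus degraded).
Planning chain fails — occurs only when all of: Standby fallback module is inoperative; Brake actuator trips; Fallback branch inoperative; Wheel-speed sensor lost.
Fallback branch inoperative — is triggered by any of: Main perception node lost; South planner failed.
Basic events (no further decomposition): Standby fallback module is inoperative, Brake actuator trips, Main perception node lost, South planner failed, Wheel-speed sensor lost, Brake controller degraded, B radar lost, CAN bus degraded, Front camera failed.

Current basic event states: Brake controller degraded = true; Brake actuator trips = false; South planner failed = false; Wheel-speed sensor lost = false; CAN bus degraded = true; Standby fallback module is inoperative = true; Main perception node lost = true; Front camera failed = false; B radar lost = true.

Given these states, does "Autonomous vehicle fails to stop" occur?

Yes

Fallback branch inoperative [OR]: Main perception node lost=occurs, South planner failed=not → at least one input occurs → occurs.
Planning chain fails [AND]: Standby fallback module is inoperative=occurs, Brake actuator trips=not, Fallback branch inoperative=occurs, Wheel-speed sensor lost=not → not all inputs occur → does not occur.
Perception stack lost [AND]: B radar lost=occurs, CAN bus degraded=occurs → all inputs occur → occurs.
Actuation path down [OR]: Perception stack lost=occurs, Front camera failed=not → at least one input occurs → occurs.
Brake command unavailable [AND]: Brake controller degraded=occurs, Actuation path down=occurs → all inputs occur → occurs.
Autonomous vehicle fails to stop [OR]: Planning chain fails=not, Brake command unavailable=occurs → at least one input occurs → occurs.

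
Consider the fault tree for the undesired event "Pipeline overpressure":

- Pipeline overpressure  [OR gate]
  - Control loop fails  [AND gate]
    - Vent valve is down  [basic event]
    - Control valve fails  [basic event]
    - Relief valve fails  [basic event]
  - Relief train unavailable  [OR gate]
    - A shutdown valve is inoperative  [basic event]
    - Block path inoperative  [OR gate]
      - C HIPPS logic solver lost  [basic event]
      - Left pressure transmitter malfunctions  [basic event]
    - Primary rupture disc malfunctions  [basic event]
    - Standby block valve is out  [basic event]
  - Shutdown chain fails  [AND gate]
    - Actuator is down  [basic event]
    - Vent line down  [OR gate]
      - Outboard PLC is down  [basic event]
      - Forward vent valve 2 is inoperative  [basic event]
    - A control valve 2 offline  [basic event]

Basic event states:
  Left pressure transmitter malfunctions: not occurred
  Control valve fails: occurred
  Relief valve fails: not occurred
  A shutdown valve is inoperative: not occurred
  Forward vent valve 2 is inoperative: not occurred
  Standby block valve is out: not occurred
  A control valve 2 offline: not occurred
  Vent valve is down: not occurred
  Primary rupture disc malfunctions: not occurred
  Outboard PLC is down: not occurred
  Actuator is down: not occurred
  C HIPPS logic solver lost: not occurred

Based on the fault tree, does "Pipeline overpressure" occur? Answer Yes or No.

Control loop fails [AND]: Vent valve is down=not, Control valve fails=occurs, Relief valve fails=not → not all inputs occur → does not occur.
Block path inoperative [OR]: C HIPPS logic solver lost=not, Left pressure transmitter malfunctions=not → no input occurs → does not occur.
Relief train unavailable [OR]: A shutdown valve is inoperative=not, Block path inoperative=not, Primary rupture disc malfunctions=not, Standby block valve is out=not → no input occurs → does not occur.
Vent line down [OR]: Outboard PLC is down=not, Forward vent valve 2 is inoperative=not → no input occurs → does not occur.
Shutdown chain fails [AND]: Actuator is down=not, Vent line down=not, A control valve 2 offline=not → not all inputs occur → does not occur.
Pipeline overpressure [OR]: Control loop fails=not, Relief train unavailable=not, Shutdown chain fails=not → no input occurs → does not occur.

No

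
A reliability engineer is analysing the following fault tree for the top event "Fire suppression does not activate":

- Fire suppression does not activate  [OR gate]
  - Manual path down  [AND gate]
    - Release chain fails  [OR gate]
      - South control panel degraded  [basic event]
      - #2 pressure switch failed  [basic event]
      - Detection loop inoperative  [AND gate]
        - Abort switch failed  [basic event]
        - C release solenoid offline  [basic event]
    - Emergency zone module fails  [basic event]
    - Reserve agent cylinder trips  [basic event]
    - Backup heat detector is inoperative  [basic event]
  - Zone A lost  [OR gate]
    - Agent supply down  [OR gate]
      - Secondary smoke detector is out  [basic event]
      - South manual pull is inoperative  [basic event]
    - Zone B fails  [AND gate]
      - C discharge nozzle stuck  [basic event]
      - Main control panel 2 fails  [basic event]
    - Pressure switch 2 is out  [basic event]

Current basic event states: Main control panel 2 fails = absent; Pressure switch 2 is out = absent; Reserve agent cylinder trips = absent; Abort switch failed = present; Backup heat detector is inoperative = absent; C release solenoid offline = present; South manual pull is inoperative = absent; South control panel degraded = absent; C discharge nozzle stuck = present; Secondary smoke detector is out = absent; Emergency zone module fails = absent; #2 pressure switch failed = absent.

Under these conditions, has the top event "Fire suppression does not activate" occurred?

No

Detection loop inoperative [AND]: Abort switch failed=occurs, C release solenoid offline=occurs → all inputs occur → occurs.
Release chain fails [OR]: South control panel degraded=not, #2 pressure switch failed=not, Detection loop inoperative=occurs → at least one input occurs → occurs.
Manual path down [AND]: Release chain fails=occurs, Emergency zone module fails=not, Reserve agent cylinder trips=not, Backup heat detector is inoperative=not → not all inputs occur → does not occur.
Agent supply down [OR]: Secondary smoke detector is out=not, South manual pull is inoperative=not → no input occurs → does not occur.
Zone B fails [AND]: C discharge nozzle stuck=occurs, Main control panel 2 fails=not → not all inputs occur → does not occur.
Zone A lost [OR]: Agent supply down=not, Zone B fails=not, Pressure switch 2 is out=not → no input occurs → does not occur.
Fire suppression does not activate [OR]: Manual path down=not, Zone A lost=not → no input occurs → does not occur.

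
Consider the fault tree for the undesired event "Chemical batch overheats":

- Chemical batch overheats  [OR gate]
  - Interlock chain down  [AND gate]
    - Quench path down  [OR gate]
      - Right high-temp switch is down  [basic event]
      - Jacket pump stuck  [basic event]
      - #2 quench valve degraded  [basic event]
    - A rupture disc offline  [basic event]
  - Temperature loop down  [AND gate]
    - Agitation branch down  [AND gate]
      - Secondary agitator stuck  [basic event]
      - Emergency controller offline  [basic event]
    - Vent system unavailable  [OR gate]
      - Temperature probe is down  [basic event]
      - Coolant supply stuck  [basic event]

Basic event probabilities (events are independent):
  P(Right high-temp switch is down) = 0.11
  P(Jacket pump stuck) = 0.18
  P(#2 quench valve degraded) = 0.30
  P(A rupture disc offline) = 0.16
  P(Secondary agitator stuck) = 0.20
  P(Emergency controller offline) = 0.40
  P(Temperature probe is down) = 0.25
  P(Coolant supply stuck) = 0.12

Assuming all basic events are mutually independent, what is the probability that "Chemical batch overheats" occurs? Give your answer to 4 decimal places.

0.1033

P(Quench path down) [OR] = 1 − (1−0.11) × (1−0.18) × (1−0.30) = 0.489140
P(Interlock chain down) [AND] = 0.489140 × 0.16 = 0.078262
P(Agitation branch down) [AND] = 0.20 × 0.40 = 0.080000
P(Vent system unavailable) [OR] = 1 − (1−0.25) × (1−0.12) = 0.340000
P(Temperature loop down) [AND] = 0.080000 × 0.340000 = 0.027200
P(Chemical batch overheats) [OR] = 1 − (1−0.078262) × (1−0.027200) = 0.103333
Rounded to 4 decimal places: P(Chemical batch overheats) ≈ 0.1033.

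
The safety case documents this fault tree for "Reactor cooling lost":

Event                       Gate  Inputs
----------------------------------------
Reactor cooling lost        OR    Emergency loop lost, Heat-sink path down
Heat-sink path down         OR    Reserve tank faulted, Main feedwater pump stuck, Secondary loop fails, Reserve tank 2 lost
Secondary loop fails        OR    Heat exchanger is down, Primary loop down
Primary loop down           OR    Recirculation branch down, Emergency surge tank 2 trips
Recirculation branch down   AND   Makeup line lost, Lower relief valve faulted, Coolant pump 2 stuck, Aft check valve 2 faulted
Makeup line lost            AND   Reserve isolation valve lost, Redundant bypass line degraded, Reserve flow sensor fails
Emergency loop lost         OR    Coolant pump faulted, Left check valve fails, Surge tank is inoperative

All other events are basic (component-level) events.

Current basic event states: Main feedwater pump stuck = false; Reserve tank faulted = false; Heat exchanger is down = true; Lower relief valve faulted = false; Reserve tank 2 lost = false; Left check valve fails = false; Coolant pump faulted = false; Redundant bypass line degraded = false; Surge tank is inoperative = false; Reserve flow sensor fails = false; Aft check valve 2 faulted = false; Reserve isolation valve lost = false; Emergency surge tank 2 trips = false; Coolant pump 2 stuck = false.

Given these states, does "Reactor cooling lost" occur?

Yes

Emergency loop lost [OR]: Coolant pump faulted=not, Left check valve fails=not, Surge tank is inoperative=not → no input occurs → does not occur.
Makeup line lost [AND]: Reserve isolation valve lost=not, Redundant bypass line degraded=not, Reserve flow sensor fails=not → not all inputs occur → does not occur.
Recirculation branch down [AND]: Makeup line lost=not, Lower relief valve faulted=not, Coolant pump 2 stuck=not, Aft check valve 2 faulted=not → not all inputs occur → does not occur.
Primary loop down [OR]: Recirculation branch down=not, Emergency surge tank 2 trips=not → no input occurs → does not occur.
Secondary loop fails [OR]: Heat exchanger is down=occurs, Primary loop down=not → at least one input occurs → occurs.
Heat-sink path down [OR]: Reserve tank faulted=not, Main feedwater pump stuck=not, Secondary loop fails=occurs, Reserve tank 2 lost=not → at least one input occurs → occurs.
Reactor cooling lost [OR]: Emergency loop lost=not, Heat-sink path down=occurs → at least one input occurs → occurs.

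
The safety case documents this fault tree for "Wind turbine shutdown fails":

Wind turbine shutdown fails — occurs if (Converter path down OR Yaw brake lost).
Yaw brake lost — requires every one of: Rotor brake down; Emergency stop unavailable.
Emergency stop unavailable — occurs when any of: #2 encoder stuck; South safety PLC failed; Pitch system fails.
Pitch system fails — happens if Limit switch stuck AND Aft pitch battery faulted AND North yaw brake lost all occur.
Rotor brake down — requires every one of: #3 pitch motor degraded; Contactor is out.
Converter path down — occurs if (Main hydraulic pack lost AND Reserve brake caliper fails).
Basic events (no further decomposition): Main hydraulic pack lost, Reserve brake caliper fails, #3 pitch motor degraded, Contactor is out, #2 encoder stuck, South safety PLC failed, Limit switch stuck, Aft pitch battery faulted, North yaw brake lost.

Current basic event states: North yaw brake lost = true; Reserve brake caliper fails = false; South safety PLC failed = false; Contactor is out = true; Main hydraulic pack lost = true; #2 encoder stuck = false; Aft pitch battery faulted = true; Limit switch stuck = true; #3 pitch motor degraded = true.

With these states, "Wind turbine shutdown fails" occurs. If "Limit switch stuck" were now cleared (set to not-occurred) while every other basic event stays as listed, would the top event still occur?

No

Counterfactual: set "Limit switch stuck" to not occurred.
Converter path down [AND]: Main hydraulic pack lost=occurs, Reserve brake caliper fails=not → not all inputs occur → does not occur.
Rotor brake down [AND]: #3 pitch motor degraded=occurs, Contactor is out=occurs → all inputs occur → occurs.
Pitch system fails [AND]: Limit switch stuck=not, Aft pitch battery faulted=occurs, North yaw brake lost=occurs → not all inputs occur → does not occur.
Emergency stop unavailable [OR]: #2 encoder stuck=not, South safety PLC failed=not, Pitch system fails=not → no input occurs → does not occur.
Yaw brake lost [AND]: Rotor brake down=occurs, Emergency stop unavailable=not → not all inputs occur → does not occur.
Wind turbine shutdown fails [OR]: Converter path down=not, Yaw brake lost=not → no input occurs → does not occur.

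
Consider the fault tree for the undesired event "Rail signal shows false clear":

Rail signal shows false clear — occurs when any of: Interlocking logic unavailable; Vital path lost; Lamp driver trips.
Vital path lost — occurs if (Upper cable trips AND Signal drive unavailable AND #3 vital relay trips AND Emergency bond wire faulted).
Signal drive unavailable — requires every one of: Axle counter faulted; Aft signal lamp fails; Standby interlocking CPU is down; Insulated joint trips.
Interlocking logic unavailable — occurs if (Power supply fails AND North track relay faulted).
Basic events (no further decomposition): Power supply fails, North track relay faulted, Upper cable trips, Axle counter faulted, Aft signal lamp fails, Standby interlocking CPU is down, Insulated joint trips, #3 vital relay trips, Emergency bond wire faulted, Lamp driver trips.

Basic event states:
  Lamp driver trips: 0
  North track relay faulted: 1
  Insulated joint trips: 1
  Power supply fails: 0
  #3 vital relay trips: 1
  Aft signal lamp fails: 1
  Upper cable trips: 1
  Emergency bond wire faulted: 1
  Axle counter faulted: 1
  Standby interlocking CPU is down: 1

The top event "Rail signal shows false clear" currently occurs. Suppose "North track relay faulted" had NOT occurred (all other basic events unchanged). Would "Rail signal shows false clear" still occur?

Counterfactual: set "North track relay faulted" to not occurred.
Interlocking logic unavailable [AND]: Power supply fails=not, North track relay faulted=not → not all inputs occur → does not occur.
Signal drive unavailable [AND]: Axle counter faulted=occurs, Aft signal lamp fails=occurs, Standby interlocking CPU is down=occurs, Insulated joint trips=occurs → all inputs occur → occurs.
Vital path lost [AND]: Upper cable trips=occurs, Signal drive unavailable=occurs, #3 vital relay trips=occurs, Emergency bond wire faulted=occurs → all inputs occur → occurs.
Rail signal shows false clear [OR]: Interlocking logic unavailable=not, Vital path lost=occurs, Lamp driver trips=not → at least one input occurs → occurs.

Yes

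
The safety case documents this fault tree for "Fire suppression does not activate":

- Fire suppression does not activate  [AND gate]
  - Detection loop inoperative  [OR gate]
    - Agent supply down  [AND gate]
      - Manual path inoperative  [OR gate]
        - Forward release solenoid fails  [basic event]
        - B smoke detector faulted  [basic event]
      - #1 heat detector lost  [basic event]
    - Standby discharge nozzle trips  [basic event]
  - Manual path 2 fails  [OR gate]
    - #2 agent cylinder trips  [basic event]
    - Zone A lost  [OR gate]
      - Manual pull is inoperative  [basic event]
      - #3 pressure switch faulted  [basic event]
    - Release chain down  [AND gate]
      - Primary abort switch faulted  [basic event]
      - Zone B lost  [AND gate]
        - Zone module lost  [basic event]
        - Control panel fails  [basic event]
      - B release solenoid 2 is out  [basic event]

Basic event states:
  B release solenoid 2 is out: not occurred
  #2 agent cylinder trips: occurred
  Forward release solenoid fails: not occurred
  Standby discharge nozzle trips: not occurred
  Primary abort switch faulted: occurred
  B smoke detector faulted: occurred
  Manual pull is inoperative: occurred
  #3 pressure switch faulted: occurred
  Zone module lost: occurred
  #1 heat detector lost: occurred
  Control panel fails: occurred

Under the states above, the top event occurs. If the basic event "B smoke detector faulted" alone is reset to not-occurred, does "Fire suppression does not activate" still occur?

No

Counterfactual: set "B smoke detector faulted" to not occurred.
Manual path inoperative [OR]: Forward release solenoid fails=not, B smoke detector faulted=not → no input occurs → does not occur.
Agent supply down [AND]: Manual path inoperative=not, #1 heat detector lost=occurs → not all inputs occur → does not occur.
Detection loop inoperative [OR]: Agent supply down=not, Standby discharge nozzle trips=not → no input occurs → does not occur.
Zone A lost [OR]: Manual pull is inoperative=occurs, #3 pressure switch faulted=occurs → at least one input occurs → occurs.
Zone B lost [AND]: Zone module lost=occurs, Control panel fails=occurs → all inputs occur → occurs.
Release chain down [AND]: Primary abort switch faulted=occurs, Zone B lost=occurs, B release solenoid 2 is out=not → not all inputs occur → does not occur.
Manual path 2 fails [OR]: #2 agent cylinder trips=occurs, Zone A lost=occurs, Release chain down=not → at least one input occurs → occurs.
Fire suppression does not activate [AND]: Detection loop inoperative=not, Manual path 2 fails=occurs → not all inputs occur → does not occur.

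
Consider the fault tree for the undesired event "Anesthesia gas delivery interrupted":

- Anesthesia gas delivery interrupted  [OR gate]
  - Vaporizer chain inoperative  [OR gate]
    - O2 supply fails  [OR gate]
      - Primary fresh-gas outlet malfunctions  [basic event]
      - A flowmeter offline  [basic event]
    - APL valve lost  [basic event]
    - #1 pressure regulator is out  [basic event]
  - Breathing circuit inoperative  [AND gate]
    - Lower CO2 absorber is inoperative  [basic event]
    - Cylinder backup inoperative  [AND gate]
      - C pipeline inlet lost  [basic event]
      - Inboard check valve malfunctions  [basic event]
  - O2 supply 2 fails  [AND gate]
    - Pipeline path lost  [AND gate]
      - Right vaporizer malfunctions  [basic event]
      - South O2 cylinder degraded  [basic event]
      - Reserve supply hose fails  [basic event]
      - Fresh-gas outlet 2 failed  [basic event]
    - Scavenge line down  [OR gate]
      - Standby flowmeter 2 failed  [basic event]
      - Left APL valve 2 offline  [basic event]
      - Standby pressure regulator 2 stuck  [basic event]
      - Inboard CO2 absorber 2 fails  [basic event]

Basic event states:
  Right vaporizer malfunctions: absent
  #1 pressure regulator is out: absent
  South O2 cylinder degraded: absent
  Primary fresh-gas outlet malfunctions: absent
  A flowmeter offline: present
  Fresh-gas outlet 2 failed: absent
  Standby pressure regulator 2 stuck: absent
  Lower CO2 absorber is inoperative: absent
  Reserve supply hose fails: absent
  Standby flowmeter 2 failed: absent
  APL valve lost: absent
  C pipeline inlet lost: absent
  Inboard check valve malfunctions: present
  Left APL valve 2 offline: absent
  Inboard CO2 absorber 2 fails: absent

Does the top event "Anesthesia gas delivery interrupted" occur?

O2 supply fails [OR]: Primary fresh-gas outlet malfunctions=not, A flowmeter offline=occurs → at least one input occurs → occurs.
Vaporizer chain inoperative [OR]: O2 supply fails=occurs, APL valve lost=not, #1 pressure regulator is out=not → at least one input occurs → occurs.
Cylinder backup inoperative [AND]: C pipeline inlet lost=not, Inboard check valve malfunctions=occurs → not all inputs occur → does not occur.
Breathing circuit inoperative [AND]: Lower CO2 absorber is inoperative=not, Cylinder backup inoperative=not → not all inputs occur → does not occur.
Pipeline path lost [AND]: Right vaporizer malfunctions=not, South O2 cylinder degraded=not, Reserve supply hose fails=not, Fresh-gas outlet 2 failed=not → not all inputs occur → does not occur.
Scavenge line down [OR]: Standby flowmeter 2 failed=not, Left APL valve 2 offline=not, Standby pressure regulator 2 stuck=not, Inboard CO2 absorber 2 fails=not → no input occurs → does not occur.
O2 supply 2 fails [AND]: Pipeline path lost=not, Scavenge line down=not → not all inputs occur → does not occur.
Anesthesia gas delivery interrupted [OR]: Vaporizer chain inoperative=occurs, Breathing circuit inoperative=not, O2 supply 2 fails=not → at least one input occurs → occurs.

Yes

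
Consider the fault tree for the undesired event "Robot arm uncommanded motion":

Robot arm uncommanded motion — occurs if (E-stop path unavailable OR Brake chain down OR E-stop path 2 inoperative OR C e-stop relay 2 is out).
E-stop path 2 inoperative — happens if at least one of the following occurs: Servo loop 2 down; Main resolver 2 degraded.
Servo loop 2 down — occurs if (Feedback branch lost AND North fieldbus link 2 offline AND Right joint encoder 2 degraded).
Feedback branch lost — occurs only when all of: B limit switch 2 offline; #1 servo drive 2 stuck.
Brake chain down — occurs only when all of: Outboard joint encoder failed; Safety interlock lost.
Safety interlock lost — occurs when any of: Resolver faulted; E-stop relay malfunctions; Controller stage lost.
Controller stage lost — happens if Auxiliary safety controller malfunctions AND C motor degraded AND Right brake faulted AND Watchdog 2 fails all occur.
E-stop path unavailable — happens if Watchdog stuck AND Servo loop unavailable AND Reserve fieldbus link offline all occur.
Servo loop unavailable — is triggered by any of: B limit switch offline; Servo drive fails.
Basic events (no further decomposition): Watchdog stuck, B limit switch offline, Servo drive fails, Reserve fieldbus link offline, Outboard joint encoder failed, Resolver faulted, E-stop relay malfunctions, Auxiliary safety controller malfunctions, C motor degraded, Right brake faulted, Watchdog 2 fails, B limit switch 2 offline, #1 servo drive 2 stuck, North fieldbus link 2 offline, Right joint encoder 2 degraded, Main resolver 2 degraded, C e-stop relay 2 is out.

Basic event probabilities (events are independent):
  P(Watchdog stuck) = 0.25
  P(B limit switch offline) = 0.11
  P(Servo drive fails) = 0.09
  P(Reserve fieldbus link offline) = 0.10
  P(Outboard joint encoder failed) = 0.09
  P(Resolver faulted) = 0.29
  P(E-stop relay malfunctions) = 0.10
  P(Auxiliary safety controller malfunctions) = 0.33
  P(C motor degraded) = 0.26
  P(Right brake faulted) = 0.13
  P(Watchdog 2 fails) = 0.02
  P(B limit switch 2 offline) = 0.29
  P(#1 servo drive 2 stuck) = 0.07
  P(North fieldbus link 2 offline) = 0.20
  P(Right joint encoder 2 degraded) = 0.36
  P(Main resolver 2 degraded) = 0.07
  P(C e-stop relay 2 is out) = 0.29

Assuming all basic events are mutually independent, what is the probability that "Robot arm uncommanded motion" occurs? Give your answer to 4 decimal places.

0.3651

P(Servo loop unavailable) [OR] = 1 − (1−0.11) × (1−0.09) = 0.190100
P(E-stop path unavailable) [AND] = 0.25 × 0.190100 × 0.10 = 0.004753
P(Controller stage lost) [AND] = 0.33 × 0.26 × 0.13 × 0.02 = 0.000223
P(Safety interlock lost) [OR] = 1 − (1−0.29) × (1−0.10) × (1−0.000223) = 0.361142
P(Brake chain down) [AND] = 0.09 × 0.361142 = 0.032503
P(Feedback branch lost) [AND] = 0.29 × 0.07 = 0.020300
P(Servo loop 2 down) [AND] = 0.020300 × 0.20 × 0.36 = 0.001462
P(E-stop path 2 inoperative) [OR] = 1 − (1−0.001462) × (1−0.07) = 0.071360
P(Robot arm uncommanded motion) [OR] = 1 − (1−0.004753) × (1−0.032503) × (1−0.071360) × (1−0.29) = 0.365128
Rounded to 4 decimal places: P(Robot arm uncommanded motion) ≈ 0.3651.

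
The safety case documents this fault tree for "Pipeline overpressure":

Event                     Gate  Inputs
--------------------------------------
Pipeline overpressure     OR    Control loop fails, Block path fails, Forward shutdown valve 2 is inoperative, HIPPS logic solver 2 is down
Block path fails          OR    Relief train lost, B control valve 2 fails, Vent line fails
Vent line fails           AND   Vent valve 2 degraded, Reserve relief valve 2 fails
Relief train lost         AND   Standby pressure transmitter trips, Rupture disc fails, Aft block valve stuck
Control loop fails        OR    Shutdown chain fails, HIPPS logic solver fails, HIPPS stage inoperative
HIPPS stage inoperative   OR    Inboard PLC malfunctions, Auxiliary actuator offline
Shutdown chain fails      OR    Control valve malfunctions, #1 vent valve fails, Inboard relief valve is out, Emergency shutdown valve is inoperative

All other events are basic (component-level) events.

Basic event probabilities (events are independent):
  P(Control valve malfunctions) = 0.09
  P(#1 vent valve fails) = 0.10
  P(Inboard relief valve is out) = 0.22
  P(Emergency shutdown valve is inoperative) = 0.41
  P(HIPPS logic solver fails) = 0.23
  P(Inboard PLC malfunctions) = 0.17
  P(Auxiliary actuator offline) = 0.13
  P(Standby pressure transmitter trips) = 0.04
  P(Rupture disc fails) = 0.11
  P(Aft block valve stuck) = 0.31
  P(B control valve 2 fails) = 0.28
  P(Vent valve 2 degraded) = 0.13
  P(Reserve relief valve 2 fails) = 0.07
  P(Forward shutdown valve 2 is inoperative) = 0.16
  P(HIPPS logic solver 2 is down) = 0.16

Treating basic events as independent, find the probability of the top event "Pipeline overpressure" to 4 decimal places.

P(Shutdown chain fails) [OR] = 1 − (1−0.09) × (1−0.10) × (1−0.22) × (1−0.41) = 0.623096
P(HIPPS stage inoperative) [OR] = 1 − (1−0.17) × (1−0.13) = 0.277900
P(Control loop fails) [OR] = 1 − (1−0.623096) × (1−0.23) × (1−0.277900) = 0.790435
P(Relief train lost) [AND] = 0.04 × 0.11 × 0.31 = 0.001364
P(Vent line fails) [AND] = 0.13 × 0.07 = 0.009100
P(Block path fails) [OR] = 1 − (1−0.001364) × (1−0.28) × (1−0.009100) = 0.287525
P(Pipeline overpressure) [OR] = 1 − (1−0.790435) × (1−0.287525) × (1−0.16) × (1−0.16) = 0.894647
Rounded to 4 decimal places: P(Pipeline overpressure) ≈ 0.8946.

0.8946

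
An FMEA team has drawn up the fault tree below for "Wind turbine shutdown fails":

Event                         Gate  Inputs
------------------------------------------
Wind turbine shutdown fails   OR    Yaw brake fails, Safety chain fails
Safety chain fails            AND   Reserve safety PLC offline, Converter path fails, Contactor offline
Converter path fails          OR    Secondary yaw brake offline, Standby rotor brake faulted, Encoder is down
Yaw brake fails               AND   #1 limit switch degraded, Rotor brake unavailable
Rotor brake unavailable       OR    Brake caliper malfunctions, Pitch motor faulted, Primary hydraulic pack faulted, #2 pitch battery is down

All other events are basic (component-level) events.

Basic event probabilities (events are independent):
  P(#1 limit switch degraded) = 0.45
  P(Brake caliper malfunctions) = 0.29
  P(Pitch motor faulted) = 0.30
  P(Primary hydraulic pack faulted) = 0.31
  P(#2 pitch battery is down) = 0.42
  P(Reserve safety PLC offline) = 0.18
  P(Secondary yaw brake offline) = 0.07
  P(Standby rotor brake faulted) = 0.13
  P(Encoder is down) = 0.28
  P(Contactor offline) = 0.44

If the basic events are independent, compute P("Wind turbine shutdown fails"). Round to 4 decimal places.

P(Rotor brake unavailable) [OR] = 1 − (1−0.29) × (1−0.30) × (1−0.31) × (1−0.42) = 0.801101
P(Yaw brake fails) [AND] = 0.45 × 0.801101 = 0.360495
P(Converter path fails) [OR] = 1 − (1−0.07) × (1−0.13) × (1−0.28) = 0.417448
P(Safety chain fails) [AND] = 0.18 × 0.417448 × 0.44 = 0.033062
P(Wind turbine shutdown fails) [OR] = 1 − (1−0.360495) × (1−0.033062) = 0.381638
Rounded to 4 decimal places: P(Wind turbine shutdown fails) ≈ 0.3816.

0.3816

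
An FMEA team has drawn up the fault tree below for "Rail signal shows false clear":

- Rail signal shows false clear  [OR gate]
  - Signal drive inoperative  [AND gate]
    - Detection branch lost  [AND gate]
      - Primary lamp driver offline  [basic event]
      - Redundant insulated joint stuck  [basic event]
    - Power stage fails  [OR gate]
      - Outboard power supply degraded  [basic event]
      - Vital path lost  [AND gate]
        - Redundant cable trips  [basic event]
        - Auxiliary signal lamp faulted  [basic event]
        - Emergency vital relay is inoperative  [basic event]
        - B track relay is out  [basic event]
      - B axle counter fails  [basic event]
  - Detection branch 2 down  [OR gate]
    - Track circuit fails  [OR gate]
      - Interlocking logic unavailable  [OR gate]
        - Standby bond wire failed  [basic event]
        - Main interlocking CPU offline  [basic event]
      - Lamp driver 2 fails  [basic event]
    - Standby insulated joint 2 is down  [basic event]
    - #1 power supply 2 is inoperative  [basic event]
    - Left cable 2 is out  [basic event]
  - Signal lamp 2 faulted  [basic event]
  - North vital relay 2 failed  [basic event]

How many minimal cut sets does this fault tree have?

11

Detection branch lost [AND]: one cut set from each child combined → 1 × 1 = 1 cut set(s).
Vital path lost [AND]: one cut set from each child combined → 1 × 1 × 1 × 1 = 1 cut set(s).
Power stage fails [OR]: union of children's cut sets → 3 cut set(s).
Signal drive inoperative [AND]: one cut set from each child combined → 1 × 3 = 3 cut set(s).
Interlocking logic unavailable [OR]: union of children's cut sets → 2 cut set(s).
Track circuit fails [OR]: union of children's cut sets → 3 cut set(s).
Detection branch 2 down [OR]: union of children's cut sets → 6 cut set(s).
Rail signal shows false clear [OR]: union of children's cut sets → 11 cut set(s).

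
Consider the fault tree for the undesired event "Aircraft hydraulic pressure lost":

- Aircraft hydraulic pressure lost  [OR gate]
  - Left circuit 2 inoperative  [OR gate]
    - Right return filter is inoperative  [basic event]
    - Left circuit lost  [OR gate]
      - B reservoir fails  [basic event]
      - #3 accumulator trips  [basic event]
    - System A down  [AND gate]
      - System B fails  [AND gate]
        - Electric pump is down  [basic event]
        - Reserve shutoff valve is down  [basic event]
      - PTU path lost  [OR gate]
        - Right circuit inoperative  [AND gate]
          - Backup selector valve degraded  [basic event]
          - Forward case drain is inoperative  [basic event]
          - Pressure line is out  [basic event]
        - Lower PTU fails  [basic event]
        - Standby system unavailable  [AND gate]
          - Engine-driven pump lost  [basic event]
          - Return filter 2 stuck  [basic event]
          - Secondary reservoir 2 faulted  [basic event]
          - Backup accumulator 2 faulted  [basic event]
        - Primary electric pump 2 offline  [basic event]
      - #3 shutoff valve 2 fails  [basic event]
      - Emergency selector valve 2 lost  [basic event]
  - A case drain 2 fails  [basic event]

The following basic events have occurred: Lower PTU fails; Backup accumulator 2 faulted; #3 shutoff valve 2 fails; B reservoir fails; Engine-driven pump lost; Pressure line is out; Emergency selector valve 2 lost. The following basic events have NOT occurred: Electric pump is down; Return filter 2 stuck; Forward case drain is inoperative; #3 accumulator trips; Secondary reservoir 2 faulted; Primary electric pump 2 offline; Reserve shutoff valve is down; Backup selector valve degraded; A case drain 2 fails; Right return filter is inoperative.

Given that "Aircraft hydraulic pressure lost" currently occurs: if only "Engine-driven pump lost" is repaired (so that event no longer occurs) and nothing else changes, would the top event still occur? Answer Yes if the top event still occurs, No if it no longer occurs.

Counterfactual: set "Engine-driven pump lost" to not occurred.
Left circuit lost [OR]: B reservoir fails=occurs, #3 accumulator trips=not → at least one input occurs → occurs.
System B fails [AND]: Electric pump is down=not, Reserve shutoff valve is down=not → not all inputs occur → does not occur.
Right circuit inoperative [AND]: Backup selector valve degraded=not, Forward case drain is inoperative=not, Pressure line is out=occurs → not all inputs occur → does not occur.
Standby system unavailable [AND]: Engine-driven pump lost=not, Return filter 2 stuck=not, Secondary reservoir 2 faulted=not, Backup accumulator 2 faulted=occurs → not all inputs occur → does not occur.
PTU path lost [OR]: Right circuit inoperative=not, Lower PTU fails=occurs, Standby system unavailable=not, Primary electric pump 2 offline=not → at least one input occurs → occurs.
System A down [AND]: System B fails=not, PTU path lost=occurs, #3 shutoff valve 2 fails=occurs, Emergency selector valve 2 lost=occurs → not all inputs occur → does not occur.
Left circuit 2 inoperative [OR]: Right return filter is inoperative=not, Left circuit lost=occurs, System A down=not → at least one input occurs → occurs.
Aircraft hydraulic pressure lost [OR]: Left circuit 2 inoperative=occurs, A case drain 2 fails=not → at least one input occurs → occurs.

Yes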